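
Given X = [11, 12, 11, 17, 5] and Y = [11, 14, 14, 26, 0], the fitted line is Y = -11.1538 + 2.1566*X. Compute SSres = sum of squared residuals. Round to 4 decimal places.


Predicted values from Y = -11.1538 + 2.1566*X.
Residuals: [-1.5688, -0.7254, 1.4312, 0.4916, 0.3708].
SSres = 5.4148.

5.4148


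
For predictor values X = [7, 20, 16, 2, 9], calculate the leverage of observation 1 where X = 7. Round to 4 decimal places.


Compute xbar = 10.8000 with n = 5 observations.
SXX = 206.8000.
Leverage = 1/5 + (7 - 10.8000)^2/206.8000 = 0.2698.

0.2698


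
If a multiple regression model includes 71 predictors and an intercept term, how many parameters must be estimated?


Each predictor gets one coefficient, plus one intercept.
Total parameters = 71 + 1 = 72.

72


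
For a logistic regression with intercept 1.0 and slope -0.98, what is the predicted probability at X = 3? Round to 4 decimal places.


Linear predictor: z = 1.0 + -0.98 * 3 = -1.9400.
P = 1/(1 + exp(1.9400)) = 1/(1 + 6.9588) = 0.1256.

0.1256


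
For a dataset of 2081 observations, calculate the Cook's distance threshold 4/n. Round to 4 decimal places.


Cook's distance cutoff = 4/n = 4/2081.
= 0.0019.

0.0019


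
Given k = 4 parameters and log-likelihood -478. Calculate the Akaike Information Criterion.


AIC = 2k - 2*loglik = 2(4) - 2(-478).
= 8 + 956 = 964.

964


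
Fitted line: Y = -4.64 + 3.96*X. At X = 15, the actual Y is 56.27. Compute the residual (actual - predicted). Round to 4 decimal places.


Compute yhat = -4.64 + (3.96)(15) = 54.7600.
Residual = actual - predicted = 56.27 - 54.7600 = 1.5100.

1.5100


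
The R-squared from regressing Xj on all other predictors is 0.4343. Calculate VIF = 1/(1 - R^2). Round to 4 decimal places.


VIF = 1 / (1 - 0.4343).
= 1 / 0.5657 = 1.7677.

1.7677


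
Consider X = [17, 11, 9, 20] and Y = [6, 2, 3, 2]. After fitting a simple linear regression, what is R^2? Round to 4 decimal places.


Fit the OLS line: b0 = 2.2095, b1 = 0.0730.
SSres = 10.3302.
SStot = 10.7500.
R^2 = 1 - 10.3302/10.7500 = 0.0391.

0.0391


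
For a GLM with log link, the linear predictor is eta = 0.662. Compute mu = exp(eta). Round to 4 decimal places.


mu = exp(eta) = exp(0.662).
= 1.9387.

1.9387


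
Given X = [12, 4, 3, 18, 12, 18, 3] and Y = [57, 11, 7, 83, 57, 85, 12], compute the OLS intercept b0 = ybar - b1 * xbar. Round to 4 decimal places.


First find the slope: b1 = 5.0852.
Means: xbar = 10.0000, ybar = 44.5714.
b0 = ybar - b1 * xbar = 44.5714 - 5.0852 * 10.0000 = -6.2804.

-6.2804


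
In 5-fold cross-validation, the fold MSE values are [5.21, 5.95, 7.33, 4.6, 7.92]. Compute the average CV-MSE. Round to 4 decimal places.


Add all fold MSEs: 31.0100.
Divide by k = 5: 31.0100/5 = 6.2020.

6.2020


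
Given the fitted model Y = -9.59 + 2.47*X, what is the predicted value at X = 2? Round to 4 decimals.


Predicted value:
Y = -9.59 + (2.47)(2) = -9.59 + 4.9400 = -4.6500.

-4.6500


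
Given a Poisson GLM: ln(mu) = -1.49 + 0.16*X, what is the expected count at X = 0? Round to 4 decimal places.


eta = -1.49 + 0.16 * 0 = -1.4900.
mu = exp(-1.4900) = 0.2254.

0.2254


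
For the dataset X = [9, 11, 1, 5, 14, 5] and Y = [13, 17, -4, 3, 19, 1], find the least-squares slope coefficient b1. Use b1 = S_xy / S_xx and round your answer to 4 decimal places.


First compute the means: xbar = 7.5000, ybar = 8.1667.
Then S_xx = sum((xi - xbar)^2) = 111.5000.
S_xy = sum((xi - xbar)(yi - ybar)) = 218.5000.
b1 = S_xy / S_xx = 218.5000 / 111.5000 = 1.9596.

1.9596


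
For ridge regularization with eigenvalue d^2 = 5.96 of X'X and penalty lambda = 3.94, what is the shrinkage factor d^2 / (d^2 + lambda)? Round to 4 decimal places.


d^2 + lambda = 5.96 + 3.94 = 9.9000.
Shrinkage factor = 5.96/9.9000 = 0.6020.

0.6020


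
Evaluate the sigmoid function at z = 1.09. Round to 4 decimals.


exp(-1.0900) = 0.3362.
1 + exp(-z) = 1.3362.
sigmoid = 1/1.3362 = 0.7484.

0.7484


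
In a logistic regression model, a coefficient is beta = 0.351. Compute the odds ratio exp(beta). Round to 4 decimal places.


The odds ratio is computed as:
OR = e^(0.351) = 1.4205.

1.4205


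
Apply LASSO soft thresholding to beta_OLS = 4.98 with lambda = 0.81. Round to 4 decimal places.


Check: |4.98| = 4.98 vs lambda = 0.81.
Since |beta| > lambda, coefficient = sign(beta)*(|beta| - lambda) = 4.1700.
Soft-thresholded coefficient = 4.1700.

4.1700


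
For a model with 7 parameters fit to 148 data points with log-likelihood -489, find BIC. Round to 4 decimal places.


k * ln(n) = 7 * ln(148) = 7 * 4.997212 = 34.980484.
-2 * loglik = -2 * (-489) = 978.
BIC = 34.980484 + 978 = 1012.980484, which rounds to 1012.9805.

1012.9805


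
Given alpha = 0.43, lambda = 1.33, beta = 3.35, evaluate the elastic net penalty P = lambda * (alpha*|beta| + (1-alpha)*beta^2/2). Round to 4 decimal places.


Compute:
L1 = 0.43 * 3.35 = 1.4405.
L2 = 0.57 * 3.35^2 / 2 = 3.1984.
Penalty = 1.33 * (1.4405 + 3.1984) = 6.1698.

6.1698


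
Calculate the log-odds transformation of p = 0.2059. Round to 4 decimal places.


The odds are p/(1-p) = 0.2059 / 0.7941 = 0.2593.
logit(p) = ln(0.2593) = -1.3498.

-1.3498


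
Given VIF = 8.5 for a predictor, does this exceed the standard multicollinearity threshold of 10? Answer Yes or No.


The threshold is 10.
VIF = 8.5 is < 10.
Multicollinearity indication: No.

No


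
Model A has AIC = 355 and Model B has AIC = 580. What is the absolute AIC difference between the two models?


|AIC_A - AIC_B| = |355 - 580| = 225.
Model A is preferred (lower AIC).

225


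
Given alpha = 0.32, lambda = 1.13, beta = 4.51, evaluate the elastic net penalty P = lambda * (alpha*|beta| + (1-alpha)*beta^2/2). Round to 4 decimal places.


alpha * |beta| = 0.32 * 4.51 = 1.4432.
(1-alpha) * beta^2/2 = 0.68 * 20.3401/2 = 6.9156.
Total = 1.13 * (1.4432 + 6.9156) = 9.4455.

9.4455


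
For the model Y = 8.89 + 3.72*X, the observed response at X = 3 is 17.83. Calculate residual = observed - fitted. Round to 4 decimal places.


Compute yhat = 8.89 + (3.72)(3) = 20.0500.
Residual = actual - predicted = 17.83 - 20.0500 = -2.2200.

-2.2200


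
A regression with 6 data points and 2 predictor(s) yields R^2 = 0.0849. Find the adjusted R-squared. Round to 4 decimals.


Plug in: Adj R^2 = 1 - (1 - 0.0849) * 5/3.
= 1 - 0.9151 * 5/3
= 1 - 4.5755 / 3
= 1 - 1.5252 = -0.5252.

-0.5252


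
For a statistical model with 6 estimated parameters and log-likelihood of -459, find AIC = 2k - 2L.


AIC = 2k - 2*loglik = 2(6) - 2(-459).
= 12 + 918 = 930.

930


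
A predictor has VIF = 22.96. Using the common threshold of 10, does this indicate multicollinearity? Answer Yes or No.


The threshold is 10.
VIF = 22.96 is >= 10.
Multicollinearity indication: Yes.

Yes


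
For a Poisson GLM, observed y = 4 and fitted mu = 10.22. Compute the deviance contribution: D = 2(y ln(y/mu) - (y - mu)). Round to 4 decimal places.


Compute y*ln(y/mu) = 4*ln(4/10.22) = 4*-0.938052 = -3.752208.
y - mu = -6.22.
D = 2*(-3.752208 - (-6.22)) = 4.935584, which rounds to 4.9356.

4.9356


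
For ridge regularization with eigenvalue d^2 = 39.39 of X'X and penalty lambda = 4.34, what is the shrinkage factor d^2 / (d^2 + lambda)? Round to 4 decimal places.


Compute the denominator: 39.39 + 4.34 = 43.7300.
Shrinkage factor = 39.39 / 43.7300 = 0.9008.

0.9008


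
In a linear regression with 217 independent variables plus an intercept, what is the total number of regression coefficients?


Each predictor gets one coefficient, plus one intercept.
Total parameters = 217 + 1 = 218.

218


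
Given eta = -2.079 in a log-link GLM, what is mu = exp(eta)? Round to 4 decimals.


Apply the inverse link:
mu = e^-2.079 = 0.1251.

0.1251


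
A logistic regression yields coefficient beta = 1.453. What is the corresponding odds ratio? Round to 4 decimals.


exp(1.453) = 4.2759.
So the odds ratio is 4.2759.

4.2759


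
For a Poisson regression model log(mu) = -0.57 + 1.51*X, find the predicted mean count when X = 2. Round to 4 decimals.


eta = -0.57 + 1.51 * 2 = 2.4500.
mu = exp(2.4500) = 11.5883.

11.5883


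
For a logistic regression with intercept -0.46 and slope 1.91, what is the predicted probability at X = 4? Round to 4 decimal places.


Linear predictor: z = -0.46 + 1.91 * 4 = 7.1800.
P = 1/(1 + exp(-7.1800)) = 1/(1 + 0.0008) = 0.9992.

0.9992


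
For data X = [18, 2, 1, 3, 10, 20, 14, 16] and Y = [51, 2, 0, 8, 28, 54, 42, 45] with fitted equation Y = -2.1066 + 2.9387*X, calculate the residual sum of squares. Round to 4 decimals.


Compute predicted values, then residuals = yi - yhat_i.
Residuals: [0.2100, -1.7708, -0.8321, 1.2905, 0.7196, -2.6674, 2.9648, 0.0874].
SSres = sum(residual^2) = 21.9681.

21.9681


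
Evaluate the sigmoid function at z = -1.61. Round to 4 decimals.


First, exp(1.6100) = 5.0028.
Then sigma(z) = 1/(1 + 5.0028) = 0.1666.

0.1666


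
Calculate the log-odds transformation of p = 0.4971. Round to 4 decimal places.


1 - p = 0.5029.
p/(1-p) = 0.9885.
logit = ln(0.9885) = -0.0116.

-0.0116


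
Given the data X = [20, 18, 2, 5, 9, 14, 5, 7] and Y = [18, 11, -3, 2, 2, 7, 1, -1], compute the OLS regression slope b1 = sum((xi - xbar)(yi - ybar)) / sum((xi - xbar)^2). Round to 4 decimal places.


First compute the means: xbar = 10.0000, ybar = 4.6250.
Then S_xx = sum((xi - xbar)^2) = 304.0000.
S_xy = sum((xi - xbar)(yi - ybar)) = 306.0000.
b1 = S_xy / S_xx = 306.0000 / 304.0000 = 1.0066.

1.0066


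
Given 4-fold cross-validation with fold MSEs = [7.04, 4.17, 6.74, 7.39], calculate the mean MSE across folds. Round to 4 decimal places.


Sum of fold MSEs = 25.3400.
Average = 25.3400 / 4 = 6.3350.

6.3350


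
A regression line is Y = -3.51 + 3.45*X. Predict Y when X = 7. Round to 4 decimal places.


Substitute X = 7 into the equation:
Y = -3.51 + 3.45 * 7 = -3.51 + 24.1500 = 20.6400.

20.6400


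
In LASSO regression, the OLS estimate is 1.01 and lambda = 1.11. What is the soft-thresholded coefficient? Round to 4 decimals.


|beta_OLS| = 1.01.
lambda = 1.11.
Since |beta| <= lambda, the coefficient is set to 0.
Result = 0.0000.

0.0000


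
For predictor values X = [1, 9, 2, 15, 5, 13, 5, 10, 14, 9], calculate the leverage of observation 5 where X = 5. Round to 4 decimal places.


Mean of X: xbar = 8.3000.
SXX = 218.1000.
For X = 5: h = 1/10 + (5 - 8.3000)^2/218.1000 = 0.1499.

0.1499


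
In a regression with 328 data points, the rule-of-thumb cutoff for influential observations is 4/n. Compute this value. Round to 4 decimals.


Cook's distance cutoff = 4/n = 4/328.
= 0.0122.

0.0122


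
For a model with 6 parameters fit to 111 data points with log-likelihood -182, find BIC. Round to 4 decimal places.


ln(111) = 4.709530.
k * ln(n) = 6 * 4.709530 = 28.257180.
-2L = 364.
BIC = 28.257180 + 364 = 392.257180, which rounds to 392.2572.

392.2572


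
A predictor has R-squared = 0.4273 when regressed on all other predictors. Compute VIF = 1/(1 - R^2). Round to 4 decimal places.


Using VIF = 1/(1 - R^2_j):
1 - 0.4273 = 0.5727.
VIF = 1.7461.

1.7461


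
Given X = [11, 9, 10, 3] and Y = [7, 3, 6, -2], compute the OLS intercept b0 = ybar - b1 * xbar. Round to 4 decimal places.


The slope is b1 = 1.0968.
Sample means are xbar = 8.2500 and ybar = 3.5000.
Intercept: b0 = 3.5000 - (1.0968)(8.2500) = -5.5484.

-5.5484


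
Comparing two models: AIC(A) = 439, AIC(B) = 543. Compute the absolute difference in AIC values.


|AIC_A - AIC_B| = |439 - 543| = 104.
Model A is preferred (lower AIC).

104


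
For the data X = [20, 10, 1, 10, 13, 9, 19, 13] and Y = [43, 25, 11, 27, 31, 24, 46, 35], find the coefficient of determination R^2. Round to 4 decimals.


The fitted line is Y = 8.4019 + 1.8398*X.
SSres = 25.5136, SStot = 881.5000.
R^2 = 1 - SSres/SStot = 0.9711.

0.9711


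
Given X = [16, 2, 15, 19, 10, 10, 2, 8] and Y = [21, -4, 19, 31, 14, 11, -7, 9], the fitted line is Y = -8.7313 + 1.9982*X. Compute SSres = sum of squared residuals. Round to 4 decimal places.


Compute predicted values, then residuals = yi - yhat_i.
Residuals: [-2.2399, 0.7349, -2.2417, 1.7655, 2.7493, -0.2507, -2.2651, 1.7457].
SSres = sum(residual^2) = 29.4991.

29.4991


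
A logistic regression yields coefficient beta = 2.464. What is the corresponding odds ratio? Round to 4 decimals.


The odds ratio is computed as:
OR = e^(2.464) = 11.7517.

11.7517


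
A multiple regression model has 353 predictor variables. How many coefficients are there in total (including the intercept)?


Including the intercept, the model has 353 predictor coefficients + 1 intercept.
Total = 354.

354


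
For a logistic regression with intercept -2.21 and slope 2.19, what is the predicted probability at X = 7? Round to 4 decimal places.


Compute z = -2.21 + (2.19)(7) = 13.1200.
exp(-z) = 0.0000.
P = 1/(1 + 0.0000) = 1.0000.

1.0000


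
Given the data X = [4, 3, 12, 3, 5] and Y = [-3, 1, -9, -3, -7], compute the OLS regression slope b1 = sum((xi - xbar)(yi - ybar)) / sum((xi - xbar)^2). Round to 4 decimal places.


First compute the means: xbar = 5.4000, ybar = -4.2000.
Then S_xx = sum((xi - xbar)^2) = 57.2000.
S_xy = sum((xi - xbar)(yi - ybar)) = -47.6000.
b1 = S_xy / S_xx = -47.6000 / 57.2000 = -0.8322.

-0.8322


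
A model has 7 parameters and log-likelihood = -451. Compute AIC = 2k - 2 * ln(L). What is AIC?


AIC = 2*7 - 2*(-451).
= 14 + 902 = 916.

916


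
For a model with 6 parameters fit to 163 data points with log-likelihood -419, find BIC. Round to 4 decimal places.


Compute k*ln(n) = 6*ln(163) = 6*5.093750 = 30.562500.
Then -2*loglik = 838.
BIC = 30.562500 + 838 = 868.562500, which rounds to 868.5625.

868.5625


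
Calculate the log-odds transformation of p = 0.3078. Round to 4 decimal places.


The odds are p/(1-p) = 0.3078 / 0.6922 = 0.4447.
logit(p) = ln(0.4447) = -0.8104.

-0.8104


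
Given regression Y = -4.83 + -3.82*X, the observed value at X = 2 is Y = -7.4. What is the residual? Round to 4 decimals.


Compute yhat = -4.83 + (-3.82)(2) = -12.4700.
Residual = actual - predicted = -7.4 - -12.4700 = 5.0700.

5.0700


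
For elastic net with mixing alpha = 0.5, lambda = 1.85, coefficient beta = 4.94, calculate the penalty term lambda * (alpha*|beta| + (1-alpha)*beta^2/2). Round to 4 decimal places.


L1 component = 0.5 * |4.94| = 2.4700.
L2 component = 0.5 * 4.94^2 / 2 = 6.1009.
Penalty = 1.85 * (2.4700 + 6.1009) = 1.85 * 8.5709 = 15.8562.

15.8562


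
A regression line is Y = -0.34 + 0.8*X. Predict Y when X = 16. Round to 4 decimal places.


Plug X = 16 into Y = -0.34 + 0.8*X:
Y = -0.34 + 12.8000 = 12.4600.

12.4600


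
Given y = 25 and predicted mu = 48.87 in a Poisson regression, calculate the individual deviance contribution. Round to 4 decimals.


First: ln(25/48.87) = -0.670288.
Then: 25 * -0.670288 = -16.757200.
y - mu = 25 - 48.87 = -23.87.
D = 2(-16.757200 - -23.87) = 14.225600, which rounds to 14.2256.

14.2256


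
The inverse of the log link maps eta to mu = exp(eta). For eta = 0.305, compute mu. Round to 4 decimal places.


The inverse log link gives:
mu = exp(0.305) = 1.3566.

1.3566


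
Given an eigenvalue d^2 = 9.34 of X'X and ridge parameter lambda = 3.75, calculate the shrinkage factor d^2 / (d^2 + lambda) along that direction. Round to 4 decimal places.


Denominator = d^2 + lambda = 9.34 + 3.75 = 13.0900.
Shrinkage = 9.34 / 13.0900 = 0.7135.

0.7135


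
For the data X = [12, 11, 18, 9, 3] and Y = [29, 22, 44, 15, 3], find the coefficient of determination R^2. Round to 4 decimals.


After computing the OLS fit (b0=-7.0836, b1=2.8003):
SSres = 22.1280, SStot = 941.2000.
R^2 = 1 - 22.1280/941.2000 = 0.9765.

0.9765


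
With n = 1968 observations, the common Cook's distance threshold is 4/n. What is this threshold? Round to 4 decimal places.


Cook's distance cutoff = 4/n = 4/1968.
= 0.0020.

0.0020


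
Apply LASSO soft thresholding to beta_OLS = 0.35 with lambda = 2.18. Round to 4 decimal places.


Check: |0.35| = 0.35 vs lambda = 2.18.
Since |beta| <= lambda, the coefficient is set to 0.
Soft-thresholded coefficient = 0.0000.

0.0000


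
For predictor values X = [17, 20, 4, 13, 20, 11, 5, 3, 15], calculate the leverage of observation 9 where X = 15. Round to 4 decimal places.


Compute xbar = 12.0000 with n = 9 observations.
SXX = 358.0000.
Leverage = 1/9 + (15 - 12.0000)^2/358.0000 = 0.1363.

0.1363


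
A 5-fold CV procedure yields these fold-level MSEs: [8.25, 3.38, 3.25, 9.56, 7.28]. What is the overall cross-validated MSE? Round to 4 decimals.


Total MSE across folds = 31.7200.
CV-MSE = 31.7200/5 = 6.3440.

6.3440


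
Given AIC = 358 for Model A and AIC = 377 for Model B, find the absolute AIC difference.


Compute |358 - 377| = 19.
Model A has the smaller AIC.

19


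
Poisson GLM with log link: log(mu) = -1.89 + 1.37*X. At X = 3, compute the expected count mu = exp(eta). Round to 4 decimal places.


Linear predictor: eta = -1.89 + (1.37)(3) = 2.2200.
Expected count: mu = exp(2.2200) = 9.2073.

9.2073


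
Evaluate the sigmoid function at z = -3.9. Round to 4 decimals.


First, exp(3.9000) = 49.4024.
Then sigma(z) = 1/(1 + 49.4024) = 0.0198.

0.0198


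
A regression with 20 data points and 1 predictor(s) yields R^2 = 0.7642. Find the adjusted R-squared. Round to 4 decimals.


Plug in: Adj R^2 = 1 - (1 - 0.7642) * 19/18.
= 1 - 0.2358 * 19/18
= 1 - 4.4802 / 18
= 1 - 0.2489 = 0.7511.

0.7511


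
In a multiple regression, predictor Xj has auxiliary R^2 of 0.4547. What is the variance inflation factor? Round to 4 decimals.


Using VIF = 1/(1 - R^2_j):
1 - 0.4547 = 0.5453.
VIF = 1.8339.

1.8339


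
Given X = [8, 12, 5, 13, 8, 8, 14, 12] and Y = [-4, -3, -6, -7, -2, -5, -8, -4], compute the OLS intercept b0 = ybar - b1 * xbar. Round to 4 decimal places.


The slope is b1 = -0.2143.
Sample means are xbar = 10.0000 and ybar = -4.8750.
Intercept: b0 = -4.8750 - (-0.2143)(10.0000) = -2.7321.

-2.7321


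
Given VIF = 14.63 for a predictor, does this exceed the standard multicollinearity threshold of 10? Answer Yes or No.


Compare VIF = 14.63 to the threshold of 10.
14.63 >= 10, so the answer is Yes.

Yes


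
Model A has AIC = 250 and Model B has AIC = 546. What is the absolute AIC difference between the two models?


Compute |250 - 546| = 296.
Model A has the smaller AIC.

296


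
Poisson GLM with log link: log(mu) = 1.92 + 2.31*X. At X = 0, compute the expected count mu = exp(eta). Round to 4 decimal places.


eta = 1.92 + 2.31 * 0 = 1.9200.
mu = exp(1.9200) = 6.8210.

6.8210


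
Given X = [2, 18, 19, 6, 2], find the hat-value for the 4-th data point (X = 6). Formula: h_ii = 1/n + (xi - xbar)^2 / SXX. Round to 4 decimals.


Compute xbar = 9.4000 with n = 5 observations.
SXX = 287.2000.
Leverage = 1/5 + (6 - 9.4000)^2/287.2000 = 0.2403.

0.2403


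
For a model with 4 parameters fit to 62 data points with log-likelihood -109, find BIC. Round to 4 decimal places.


Compute k*ln(n) = 4*ln(62) = 4*4.127134 = 16.508536.
Then -2*loglik = 218.
BIC = 16.508536 + 218 = 234.508536, which rounds to 234.5085.

234.5085


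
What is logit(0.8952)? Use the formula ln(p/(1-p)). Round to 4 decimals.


Compute the odds: 0.8952/0.1048 = 8.5420.
Take the natural log: ln(8.5420) = 2.1450.

2.1450


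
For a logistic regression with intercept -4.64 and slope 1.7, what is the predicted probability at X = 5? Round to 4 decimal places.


Linear predictor: z = -4.64 + 1.7 * 5 = 3.8600.
P = 1/(1 + exp(-3.8600)) = 1/(1 + 0.0211) = 0.9794.

0.9794


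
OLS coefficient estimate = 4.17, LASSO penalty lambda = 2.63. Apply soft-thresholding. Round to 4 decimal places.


|beta_OLS| = 4.17.
lambda = 2.63.
Since |beta| > lambda, coefficient = sign(beta)*(|beta| - lambda) = 1.5400.
Result = 1.5400.

1.5400


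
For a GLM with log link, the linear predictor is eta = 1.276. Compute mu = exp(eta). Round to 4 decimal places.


The inverse log link gives:
mu = exp(1.276) = 3.5823.

3.5823


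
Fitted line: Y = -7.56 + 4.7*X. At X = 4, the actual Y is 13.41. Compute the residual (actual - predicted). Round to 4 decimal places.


Compute yhat = -7.56 + (4.7)(4) = 11.2400.
Residual = actual - predicted = 13.41 - 11.2400 = 2.1700.

2.1700


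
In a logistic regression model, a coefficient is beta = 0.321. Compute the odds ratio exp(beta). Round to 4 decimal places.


The odds ratio is computed as:
OR = e^(0.321) = 1.3785.

1.3785


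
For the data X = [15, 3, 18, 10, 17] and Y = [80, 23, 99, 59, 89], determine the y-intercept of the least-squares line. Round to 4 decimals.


Compute b1 = 4.8564 from the OLS formula.
With xbar = 12.6000 and ybar = 70.0000, the intercept is:
b0 = 70.0000 - 4.8564 * 12.6000 = 8.8094.

8.8094


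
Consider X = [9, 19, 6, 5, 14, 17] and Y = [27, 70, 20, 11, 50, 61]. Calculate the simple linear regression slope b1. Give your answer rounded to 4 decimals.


Calculate xbar = 11.6667, ybar = 39.8333.
S_xx = 171.3333, S_xy = 696.6667.
Using b1 = S_xy / S_xx = 696.6667 / 171.3333, we get b1 = 4.0661.

4.0661


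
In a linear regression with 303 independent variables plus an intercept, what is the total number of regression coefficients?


Including the intercept, the model has 303 predictor coefficients + 1 intercept.
Total = 304.

304


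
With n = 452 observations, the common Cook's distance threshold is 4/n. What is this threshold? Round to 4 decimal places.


The threshold is 4/n.
4/452 = 0.0088.

0.0088


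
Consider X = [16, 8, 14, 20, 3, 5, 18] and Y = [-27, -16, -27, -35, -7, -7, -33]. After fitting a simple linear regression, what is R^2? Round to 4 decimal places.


After computing the OLS fit (b0=-0.7820, b1=-1.7444):
SSres = 16.0451, SStot = 825.4286.
R^2 = 1 - 16.0451/825.4286 = 0.9806.

0.9806


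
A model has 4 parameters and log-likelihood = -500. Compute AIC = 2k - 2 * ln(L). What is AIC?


AIC = 2k - 2*loglik = 2(4) - 2(-500).
= 8 + 1000 = 1008.

1008


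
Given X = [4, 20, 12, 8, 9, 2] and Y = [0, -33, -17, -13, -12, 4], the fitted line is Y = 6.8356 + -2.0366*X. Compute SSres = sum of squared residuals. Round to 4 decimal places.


Compute predicted values, then residuals = yi - yhat_i.
Residuals: [1.3108, 0.8964, 0.6036, -3.5428, -0.5062, 1.2376].
SSres = sum(residual^2) = 17.2254.

17.2254


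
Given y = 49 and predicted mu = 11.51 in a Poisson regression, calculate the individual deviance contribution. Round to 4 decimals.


Compute y*ln(y/mu) = 49*ln(49/11.51) = 49*1.448604 = 70.981596.
y - mu = 37.49.
D = 2*(70.981596 - (37.49)) = 66.983192, which rounds to 66.9832.

66.9832


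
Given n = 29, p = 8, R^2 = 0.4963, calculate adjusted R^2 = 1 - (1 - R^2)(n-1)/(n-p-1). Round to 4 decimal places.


Adjusted R^2 = 1 - (1 - R^2) * (n-1)/(n-p-1).
(1 - R^2) = 0.5037.
(n-1)/(n-p-1) = 28/20.
(1 - R^2) * (n-1) = 0.5037 * 28 = 14.1036.
Divide by (n-p-1): 14.1036 / 20 = 0.7052.
Adj R^2 = 1 - 0.7052 = 0.2948.

0.2948


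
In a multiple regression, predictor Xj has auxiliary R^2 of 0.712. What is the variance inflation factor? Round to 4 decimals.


Using VIF = 1/(1 - R^2_j):
1 - 0.712 = 0.288.
VIF = 3.4722.

3.4722


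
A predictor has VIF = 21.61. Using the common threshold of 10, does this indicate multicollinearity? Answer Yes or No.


Compare VIF = 21.61 to the threshold of 10.
21.61 >= 10, so the answer is Yes.

Yes


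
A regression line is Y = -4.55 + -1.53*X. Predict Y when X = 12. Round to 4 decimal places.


Plug X = 12 into Y = -4.55 + -1.53*X:
Y = -4.55 + -18.3600 = -22.9100.

-22.9100


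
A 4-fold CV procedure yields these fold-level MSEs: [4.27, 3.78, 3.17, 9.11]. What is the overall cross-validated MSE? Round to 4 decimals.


Add all fold MSEs: 20.3300.
Divide by k = 4: 20.3300/4 = 5.0825.

5.0825


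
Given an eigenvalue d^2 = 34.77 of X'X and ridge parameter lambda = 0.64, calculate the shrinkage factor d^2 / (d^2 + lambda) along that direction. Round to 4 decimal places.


Compute the denominator: 34.77 + 0.64 = 35.4100.
Shrinkage factor = 34.77 / 35.4100 = 0.9819.

0.9819


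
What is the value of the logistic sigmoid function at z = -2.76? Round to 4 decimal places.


Compute exp(2.7600) = 15.7998.
Sigmoid = 1 / (1 + 15.7998) = 1 / 16.7998 = 0.0595.

0.0595


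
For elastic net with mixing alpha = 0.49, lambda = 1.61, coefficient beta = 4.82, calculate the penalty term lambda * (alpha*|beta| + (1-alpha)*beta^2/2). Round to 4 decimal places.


Compute:
L1 = 0.49 * 4.82 = 2.3618.
L2 = 0.51 * 4.82^2 / 2 = 5.9243.
Penalty = 1.61 * (2.3618 + 5.9243) = 13.3406.

13.3406


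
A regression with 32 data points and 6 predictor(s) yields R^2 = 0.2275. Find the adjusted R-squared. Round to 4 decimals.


Using the formula:
(1 - 0.2275) = 0.7725.
Multiply by 31/25: 0.7725 * 31 = 23.9475, then 23.9475 / 25 = 0.9579.
Adj R^2 = 1 - 0.9579 = 0.0421.

0.0421


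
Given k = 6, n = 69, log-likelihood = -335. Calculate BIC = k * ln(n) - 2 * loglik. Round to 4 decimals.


k * ln(n) = 6 * ln(69) = 6 * 4.234107 = 25.404642.
-2 * loglik = -2 * (-335) = 670.
BIC = 25.404642 + 670 = 695.404642, which rounds to 695.4046.

695.4046


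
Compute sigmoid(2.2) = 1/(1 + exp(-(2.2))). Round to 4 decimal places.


exp(-2.2000) = 0.1108.
1 + exp(-z) = 1.1108.
sigmoid = 1/1.1108 = 0.9002.

0.9002


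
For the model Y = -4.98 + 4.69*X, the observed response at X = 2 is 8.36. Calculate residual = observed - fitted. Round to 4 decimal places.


Predicted = -4.98 + 4.69 * 2 = 4.4000.
Residual = 8.36 - 4.4000 = 3.9600.

3.9600


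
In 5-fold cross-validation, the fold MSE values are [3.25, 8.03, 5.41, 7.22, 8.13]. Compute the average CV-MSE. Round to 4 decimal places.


Add all fold MSEs: 32.0400.
Divide by k = 5: 32.0400/5 = 6.4080.

6.4080


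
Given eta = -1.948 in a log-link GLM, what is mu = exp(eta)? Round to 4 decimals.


mu = exp(eta) = exp(-1.948).
= 0.1426.

0.1426


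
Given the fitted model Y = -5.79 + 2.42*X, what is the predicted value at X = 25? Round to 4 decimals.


Predicted value:
Y = -5.79 + (2.42)(25) = -5.79 + 60.5000 = 54.7100.

54.7100


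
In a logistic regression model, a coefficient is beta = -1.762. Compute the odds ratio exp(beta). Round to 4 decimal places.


Odds ratio = exp(beta) = exp(-1.762).
= 0.1717.

0.1717


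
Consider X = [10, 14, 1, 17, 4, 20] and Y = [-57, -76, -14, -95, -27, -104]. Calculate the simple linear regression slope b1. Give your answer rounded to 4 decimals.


Calculate xbar = 11.0000, ybar = -62.1667.
S_xx = 276.0000, S_xy = -1348.0000.
Using b1 = S_xy / S_xx = -1348.0000 / 276.0000, we get b1 = -4.8841.

-4.8841


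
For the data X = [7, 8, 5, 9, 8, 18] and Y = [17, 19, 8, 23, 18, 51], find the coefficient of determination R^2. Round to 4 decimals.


Fit the OLS line: b0 = -7.0470, b1 = 3.2415.
SSres = 4.8363.
SStot = 1085.3333.
R^2 = 1 - 4.8363/1085.3333 = 0.9955.

0.9955


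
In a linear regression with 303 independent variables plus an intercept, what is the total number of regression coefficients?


Each predictor gets one coefficient, plus one intercept.
Total parameters = 303 + 1 = 304.

304


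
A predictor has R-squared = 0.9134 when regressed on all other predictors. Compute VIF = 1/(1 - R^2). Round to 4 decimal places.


VIF = 1 / (1 - 0.9134).
= 1 / 0.0866 = 11.5473.

11.5473


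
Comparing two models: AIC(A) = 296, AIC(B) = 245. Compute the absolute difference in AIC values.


Compute |296 - 245| = 51.
Model B has the smaller AIC.

51


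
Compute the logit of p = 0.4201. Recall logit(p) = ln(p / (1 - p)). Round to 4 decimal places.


1 - p = 0.5799.
p/(1-p) = 0.7244.
logit = ln(0.7244) = -0.3224.

-0.3224


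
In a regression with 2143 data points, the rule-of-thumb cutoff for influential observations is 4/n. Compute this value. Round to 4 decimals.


Cook's distance cutoff = 4/n = 4/2143.
= 0.0019.

0.0019


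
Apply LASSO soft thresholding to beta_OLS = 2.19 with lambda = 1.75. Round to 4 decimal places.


Absolute value: |2.19| = 2.19.
Compare to lambda = 1.75.
Since |beta| > lambda, coefficient = sign(beta)*(|beta| - lambda) = 0.4400.

0.4400


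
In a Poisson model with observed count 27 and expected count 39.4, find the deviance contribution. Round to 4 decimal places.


First: ln(27/39.4) = -0.377929.
Then: 27 * -0.377929 = -10.204083.
y - mu = 27 - 39.4 = -12.4.
D = 2(-10.204083 - -12.4) = 4.391834, which rounds to 4.3918.

4.3918


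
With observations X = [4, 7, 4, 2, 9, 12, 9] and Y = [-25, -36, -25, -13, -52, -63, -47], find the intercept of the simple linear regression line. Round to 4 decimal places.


The slope is b1 = -4.9394.
Sample means are xbar = 6.7143 and ybar = -37.2857.
Intercept: b0 = -37.2857 - (-4.9394)(6.7143) = -4.1212.

-4.1212


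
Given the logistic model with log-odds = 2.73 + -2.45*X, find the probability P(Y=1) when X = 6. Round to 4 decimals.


Compute z = 2.73 + (-2.45)(6) = -11.9700.
exp(-z) = 157944.6604.
P = 1/(1 + 157944.6604) = 0.0000.

0.0000


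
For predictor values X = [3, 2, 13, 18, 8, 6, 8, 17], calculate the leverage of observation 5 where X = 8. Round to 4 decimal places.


Compute xbar = 9.3750 with n = 8 observations.
SXX = 255.8750.
Leverage = 1/8 + (8 - 9.3750)^2/255.8750 = 0.1324.

0.1324


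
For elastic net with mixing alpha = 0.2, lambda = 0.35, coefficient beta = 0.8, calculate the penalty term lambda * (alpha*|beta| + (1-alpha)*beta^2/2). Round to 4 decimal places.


L1 component = 0.2 * |0.8| = 0.1600.
L2 component = 0.8 * 0.8^2 / 2 = 0.2560.
Penalty = 0.35 * (0.1600 + 0.2560) = 0.35 * 0.4160 = 0.1456.

0.1456


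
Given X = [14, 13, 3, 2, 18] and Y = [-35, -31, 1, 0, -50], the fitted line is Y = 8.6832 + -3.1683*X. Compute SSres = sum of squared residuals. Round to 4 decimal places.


Predicted values from Y = 8.6832 + -3.1683*X.
Residuals: [0.6730, 1.5047, 1.8217, -2.3466, -1.6538].
SSres = 14.2772.

14.2772


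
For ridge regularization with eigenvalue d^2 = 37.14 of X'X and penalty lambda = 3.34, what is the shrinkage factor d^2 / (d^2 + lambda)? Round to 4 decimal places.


Denominator = d^2 + lambda = 37.14 + 3.34 = 40.4800.
Shrinkage = 37.14 / 40.4800 = 0.9175.

0.9175


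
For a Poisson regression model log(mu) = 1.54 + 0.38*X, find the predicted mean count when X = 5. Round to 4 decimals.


eta = 1.54 + 0.38 * 5 = 3.4400.
mu = exp(3.4400) = 31.1870.

31.1870


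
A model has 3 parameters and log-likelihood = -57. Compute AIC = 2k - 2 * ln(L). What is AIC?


AIC = 2*3 - 2*(-57).
= 6 + 114 = 120.

120


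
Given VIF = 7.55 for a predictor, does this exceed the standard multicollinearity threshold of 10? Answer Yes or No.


Compare VIF = 7.55 to the threshold of 10.
7.55 < 10, so the answer is No.

No


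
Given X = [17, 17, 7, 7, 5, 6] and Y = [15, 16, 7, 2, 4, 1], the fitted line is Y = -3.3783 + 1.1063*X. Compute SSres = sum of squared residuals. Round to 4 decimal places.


Compute predicted values, then residuals = yi - yhat_i.
Residuals: [-0.4288, 0.5712, 2.6342, -2.3658, 1.8468, -2.2595].
SSres = sum(residual^2) = 21.5622.

21.5622


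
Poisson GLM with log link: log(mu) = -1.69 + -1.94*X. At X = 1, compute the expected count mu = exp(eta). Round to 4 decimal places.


Linear predictor: eta = -1.69 + (-1.94)(1) = -3.6300.
Expected count: mu = exp(-3.6300) = 0.0265.

0.0265


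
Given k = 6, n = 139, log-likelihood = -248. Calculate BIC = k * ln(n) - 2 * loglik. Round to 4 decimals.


k * ln(n) = 6 * ln(139) = 6 * 4.934474 = 29.606844.
-2 * loglik = -2 * (-248) = 496.
BIC = 29.606844 + 496 = 525.606844, which rounds to 525.6068.

525.6068


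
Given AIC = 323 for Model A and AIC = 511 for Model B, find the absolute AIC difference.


Absolute difference = |323 - 511| = 188.
The model with lower AIC (A) is preferred.

188


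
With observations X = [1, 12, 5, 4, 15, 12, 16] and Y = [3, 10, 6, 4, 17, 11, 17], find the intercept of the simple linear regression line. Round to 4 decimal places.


First find the slope: b1 = 0.9477.
Means: xbar = 9.2857, ybar = 9.7143.
b0 = ybar - b1 * xbar = 9.7143 - 0.9477 * 9.2857 = 0.9146.

0.9146


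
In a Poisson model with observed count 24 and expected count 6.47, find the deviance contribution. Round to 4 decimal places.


First: ln(24/6.47) = 1.310878.
Then: 24 * 1.310878 = 31.461072.
y - mu = 24 - 6.47 = 17.53.
D = 2(31.461072 - 17.53) = 27.862144, which rounds to 27.8621.

27.8621


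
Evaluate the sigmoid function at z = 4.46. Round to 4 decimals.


exp(-4.4600) = 0.0116.
1 + exp(-z) = 1.0116.
sigmoid = 1/1.0116 = 0.9886.

0.9886


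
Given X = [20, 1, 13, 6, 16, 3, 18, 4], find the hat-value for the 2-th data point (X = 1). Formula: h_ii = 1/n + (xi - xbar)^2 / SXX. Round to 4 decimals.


Compute xbar = 10.1250 with n = 8 observations.
SXX = 390.8750.
Leverage = 1/8 + (1 - 10.1250)^2/390.8750 = 0.3380.

0.3380


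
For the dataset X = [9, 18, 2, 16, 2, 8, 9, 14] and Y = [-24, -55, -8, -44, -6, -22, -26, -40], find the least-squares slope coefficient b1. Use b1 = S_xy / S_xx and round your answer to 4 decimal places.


The sample means are xbar = 9.7500 and ybar = -28.1250.
Compute S_xx = 249.5000 and S_xy = -714.2500.
Slope b1 = S_xy / S_xx = -714.2500 / 249.5000 = -2.8627.

-2.8627


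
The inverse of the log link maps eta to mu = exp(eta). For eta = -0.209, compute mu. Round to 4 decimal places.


mu = exp(eta) = exp(-0.209).
= 0.8114.

0.8114


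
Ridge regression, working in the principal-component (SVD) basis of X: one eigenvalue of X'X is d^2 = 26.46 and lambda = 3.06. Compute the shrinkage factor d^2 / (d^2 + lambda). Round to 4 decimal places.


Denominator = d^2 + lambda = 26.46 + 3.06 = 29.5200.
Shrinkage = 26.46 / 29.5200 = 0.8963.

0.8963


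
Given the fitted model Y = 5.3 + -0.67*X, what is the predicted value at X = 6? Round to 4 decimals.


Plug X = 6 into Y = 5.3 + -0.67*X:
Y = 5.3 + -4.0200 = 1.2800.

1.2800


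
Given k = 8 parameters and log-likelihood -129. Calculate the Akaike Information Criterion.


AIC = 2k - 2*loglik = 2(8) - 2(-129).
= 16 + 258 = 274.

274


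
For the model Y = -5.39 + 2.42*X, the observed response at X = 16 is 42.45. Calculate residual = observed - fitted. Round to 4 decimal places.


Fitted value at X = 16 is yhat = -5.39 + 2.42*16 = 33.3300.
Residual = 42.45 - 33.3300 = 9.1200.

9.1200


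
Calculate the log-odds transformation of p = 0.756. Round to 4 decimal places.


The odds are p/(1-p) = 0.756 / 0.244 = 3.0984.
logit(p) = ln(3.0984) = 1.1309.

1.1309


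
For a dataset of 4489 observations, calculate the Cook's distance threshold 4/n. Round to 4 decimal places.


Cook's distance cutoff = 4/n = 4/4489.
= 0.0009.

0.0009


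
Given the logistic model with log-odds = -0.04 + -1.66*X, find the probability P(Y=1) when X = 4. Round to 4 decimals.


Linear predictor: z = -0.04 + -1.66 * 4 = -6.6800.
P = 1/(1 + exp(6.6800)) = 1/(1 + 796.3191) = 0.0013.

0.0013


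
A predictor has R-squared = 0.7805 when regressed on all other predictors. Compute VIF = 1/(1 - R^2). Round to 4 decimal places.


Denominator: 1 - 0.7805 = 0.2195.
VIF = 1 / 0.2195 = 4.5558.

4.5558


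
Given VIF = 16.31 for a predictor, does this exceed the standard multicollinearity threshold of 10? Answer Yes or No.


Check: VIF = 16.31 vs threshold = 10.
Since 16.31 >= 10, the answer is Yes.

Yes


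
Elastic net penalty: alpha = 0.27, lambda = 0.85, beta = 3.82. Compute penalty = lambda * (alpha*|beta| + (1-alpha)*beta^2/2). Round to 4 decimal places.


L1 component = 0.27 * |3.82| = 1.0314.
L2 component = 0.73 * 3.82^2 / 2 = 5.3262.
Penalty = 0.85 * (1.0314 + 5.3262) = 0.85 * 6.3576 = 5.4040.

5.4040


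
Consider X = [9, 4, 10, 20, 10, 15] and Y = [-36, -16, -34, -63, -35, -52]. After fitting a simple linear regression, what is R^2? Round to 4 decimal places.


The fitted line is Y = -6.1322 + -2.9295*X.
SSres = 24.5815, SStot = 1323.3333.
R^2 = 1 - SSres/SStot = 0.9814.

0.9814


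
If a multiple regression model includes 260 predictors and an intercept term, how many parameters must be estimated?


Including the intercept, the model has 260 predictor coefficients + 1 intercept.
Total = 261.

261


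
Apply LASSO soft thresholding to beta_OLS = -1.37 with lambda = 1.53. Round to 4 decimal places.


Absolute value: |-1.37| = 1.37.
Compare to lambda = 1.53.
Since |beta| <= lambda, the coefficient is set to 0.

0.0000


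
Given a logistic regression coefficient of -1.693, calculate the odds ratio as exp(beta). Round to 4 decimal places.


exp(-1.693) = 0.1840.
So the odds ratio is 0.1840.

0.1840


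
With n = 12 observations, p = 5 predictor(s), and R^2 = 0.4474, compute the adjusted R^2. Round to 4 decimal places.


Adjusted R^2 = 1 - (1 - R^2) * (n-1)/(n-p-1).
(1 - R^2) = 0.5526.
(n-1)/(n-p-1) = 11/6.
(1 - R^2) * (n-1) = 0.5526 * 11 = 6.0786.
Divide by (n-p-1): 6.0786 / 6 = 1.0131.
Adj R^2 = 1 - 1.0131 = -0.0131.

-0.0131


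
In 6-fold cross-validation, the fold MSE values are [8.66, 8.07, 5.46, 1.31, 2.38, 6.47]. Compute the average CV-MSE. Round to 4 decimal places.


Add all fold MSEs: 32.3500.
Divide by k = 6: 32.3500/6 = 5.3917.

5.3917


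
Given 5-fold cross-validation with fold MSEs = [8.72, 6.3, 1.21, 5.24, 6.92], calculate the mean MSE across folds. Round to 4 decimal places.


Total MSE across folds = 28.3900.
CV-MSE = 28.3900/5 = 5.6780.

5.6780


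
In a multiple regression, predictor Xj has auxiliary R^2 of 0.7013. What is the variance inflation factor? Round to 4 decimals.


Using VIF = 1/(1 - R^2_j):
1 - 0.7013 = 0.2987.
VIF = 3.3478.

3.3478


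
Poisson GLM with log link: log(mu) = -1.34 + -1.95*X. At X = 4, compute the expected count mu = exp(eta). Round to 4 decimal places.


eta = -1.34 + -1.95 * 4 = -9.1400.
mu = exp(-9.1400) = 0.0001.

0.0001


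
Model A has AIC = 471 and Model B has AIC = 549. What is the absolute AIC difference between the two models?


Absolute difference = |471 - 549| = 78.
The model with lower AIC (A) is preferred.

78


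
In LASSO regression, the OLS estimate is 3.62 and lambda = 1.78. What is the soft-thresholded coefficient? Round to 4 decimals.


|beta_OLS| = 3.62.
lambda = 1.78.
Since |beta| > lambda, coefficient = sign(beta)*(|beta| - lambda) = 1.8400.
Result = 1.8400.

1.8400


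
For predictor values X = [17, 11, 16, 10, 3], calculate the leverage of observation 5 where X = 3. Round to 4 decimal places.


Mean of X: xbar = 11.4000.
SXX = 125.2000.
For X = 3: h = 1/5 + (3 - 11.4000)^2/125.2000 = 0.7636.

0.7636


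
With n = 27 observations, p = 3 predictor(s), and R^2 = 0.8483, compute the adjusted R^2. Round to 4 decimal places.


Plug in: Adj R^2 = 1 - (1 - 0.8483) * 26/23.
= 1 - 0.1517 * 26/23
= 1 - 3.9442 / 23
= 1 - 0.1715 = 0.8285.

0.8285


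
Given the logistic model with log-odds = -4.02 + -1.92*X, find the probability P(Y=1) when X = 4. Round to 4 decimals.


Linear predictor: z = -4.02 + -1.92 * 4 = -11.7000.
P = 1/(1 + exp(11.7000)) = 1/(1 + 120571.7150) = 0.0000.

0.0000


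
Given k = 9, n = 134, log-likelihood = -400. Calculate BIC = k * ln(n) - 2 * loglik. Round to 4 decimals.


ln(134) = 4.897840.
k * ln(n) = 9 * 4.897840 = 44.080560.
-2L = 800.
BIC = 44.080560 + 800 = 844.080560, which rounds to 844.0806.

844.0806


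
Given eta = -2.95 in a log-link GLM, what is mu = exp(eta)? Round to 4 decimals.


mu = exp(eta) = exp(-2.95).
= 0.0523.

0.0523


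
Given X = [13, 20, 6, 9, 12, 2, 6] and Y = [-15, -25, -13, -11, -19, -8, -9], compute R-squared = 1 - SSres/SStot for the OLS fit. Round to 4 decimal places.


After computing the OLS fit (b0=-5.0750, b1=-0.9482):
SSres = 29.1514, SStot = 217.4286.
R^2 = 1 - 29.1514/217.4286 = 0.8659.

0.8659
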